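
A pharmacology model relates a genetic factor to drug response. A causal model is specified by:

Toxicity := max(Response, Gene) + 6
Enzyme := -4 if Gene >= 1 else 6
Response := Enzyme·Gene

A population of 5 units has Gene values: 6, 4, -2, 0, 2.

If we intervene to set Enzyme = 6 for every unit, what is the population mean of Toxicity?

The intervention sets Enzyme=6 in all 5 units regardless of Gene. Recomputing Toxicity per unit gives 42, 30, 4, 6, 18; average 20.

20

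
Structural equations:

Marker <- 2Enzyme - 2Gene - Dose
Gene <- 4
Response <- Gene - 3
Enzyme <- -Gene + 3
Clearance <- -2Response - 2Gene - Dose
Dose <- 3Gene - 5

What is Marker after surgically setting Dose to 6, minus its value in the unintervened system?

Under do(Dose=6), the mechanism Dose <- 3Gene - 5 is discarded; Dose is fixed at 6.
Enzyme = -Gene + 3  [with Gene=4]  = -1
Marker = 2Enzyme - 2Gene - Dose  [with Enzyme=-1, Gene=4, Dose=6]  = -16
Without intervention: Dose = 3Gene - 5  [with Gene=4]  = 7; Enzyme = -Gene + 3  [with Gene=4]  = -1; Marker = 2Enzyme - 2Gene - Dose  [with Enzyme=-1, Gene=4, Dose=7]  = -17.
Change = -16 − (-17) = 1.

1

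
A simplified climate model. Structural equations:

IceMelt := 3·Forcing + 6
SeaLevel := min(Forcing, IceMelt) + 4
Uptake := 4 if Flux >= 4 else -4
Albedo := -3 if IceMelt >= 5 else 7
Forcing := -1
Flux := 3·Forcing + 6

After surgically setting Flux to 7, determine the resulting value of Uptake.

The intervention breaks the incoming arrows to Flux: Flux := 3·Forcing + 6 no longer applies, and Flux = 7.
Uptake = 4 if Flux >= 4 else -4  [with Flux=7]  = 4

4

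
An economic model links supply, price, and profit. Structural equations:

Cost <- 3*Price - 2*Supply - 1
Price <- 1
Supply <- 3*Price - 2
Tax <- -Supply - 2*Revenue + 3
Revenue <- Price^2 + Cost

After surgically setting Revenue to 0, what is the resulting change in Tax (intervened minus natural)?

2

Intervening sets Revenue = 0 and removes its equation (Revenue <- Price^2 + Cost).
Supply = 3*Price - 2  [with Price=1]  = 1
Tax = -Supply - 2*Revenue + 3  [with Supply=1, Revenue=0]  = 2
Without intervention: Supply = 3*Price - 2  [with Price=1]  = 1; Cost = 3*Price - 2*Supply - 1  [with Price=1, Supply=1]  = 0; Revenue = Price^2 + Cost  [with Price=1, Cost=0]  = 1; Tax = -Supply - 2*Revenue + 3  [with Supply=1, Revenue=1]  = 0.
Change = 2 − 0 = 2.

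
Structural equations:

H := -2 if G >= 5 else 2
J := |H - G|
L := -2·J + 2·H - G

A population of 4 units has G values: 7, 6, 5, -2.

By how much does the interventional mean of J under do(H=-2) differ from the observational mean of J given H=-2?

Every unit gets H=-2 under the intervention. J values become 9, 8, 7, 0; E[J|do(H=-2)] = 6.
E[J|H=-2] averages over only the 3 units with H=-2 (G = 7, 6, 5): J = 9, 8, 7, mean 8.
Difference = 6 − 8 = -2.

-2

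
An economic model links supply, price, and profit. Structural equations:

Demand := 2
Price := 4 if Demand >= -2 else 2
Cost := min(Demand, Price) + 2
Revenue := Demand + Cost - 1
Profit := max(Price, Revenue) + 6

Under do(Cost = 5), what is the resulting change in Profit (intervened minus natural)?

1

do(Cost=5) replaces the equation Cost := min(Demand, Price) + 2 with the constant Cost = 5.
Price = 4 if Demand >= -2 else 2  [with Demand=2]  = 4
Revenue = Demand + Cost - 1  [with Demand=2, Cost=5]  = 6
Profit = max(Price, Revenue) + 6  [with Price=4, Revenue=6]  = 12
Without intervention: Price = 4 if Demand >= -2 else 2  [with Demand=2]  = 4; Cost = min(Demand, Price) + 2  [with Demand=2, Price=4]  = 4; Revenue = Demand + Cost - 1  [with Demand=2, Cost=4]  = 5; Profit = max(Price, Revenue) + 6  [with Price=4, Revenue=5]  = 11.
Change = 12 − 11 = 1.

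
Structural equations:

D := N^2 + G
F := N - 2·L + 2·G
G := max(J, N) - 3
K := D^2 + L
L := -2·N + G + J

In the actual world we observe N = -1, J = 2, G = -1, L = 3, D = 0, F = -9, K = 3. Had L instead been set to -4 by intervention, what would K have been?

-4

The intervention breaks the incoming arrows to L: L := -2·N + G + J no longer applies, and L = -4.
G = max(J, N) - 3  [with J=2, N=-1]  = -1
D = N^2 + G  [with N=-1, G=-1]  = 0
K = D^2 + L  [with D=0, L=-4]  = -4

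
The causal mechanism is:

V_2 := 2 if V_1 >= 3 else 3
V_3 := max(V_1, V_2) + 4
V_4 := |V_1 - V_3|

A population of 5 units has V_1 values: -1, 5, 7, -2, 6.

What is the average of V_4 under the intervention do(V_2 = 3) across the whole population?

Every unit gets V_2=3 under the intervention. V_4 values become 8, 4, 4, 9, 4; E[V_4|do(V_2=3)] = 5.8.

5.8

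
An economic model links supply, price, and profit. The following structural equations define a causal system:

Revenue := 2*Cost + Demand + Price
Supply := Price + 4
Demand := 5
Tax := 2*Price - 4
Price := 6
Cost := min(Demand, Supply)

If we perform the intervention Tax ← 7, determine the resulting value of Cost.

5

do(Tax=7) replaces the equation Tax := 2*Price - 4 with the constant Tax = 7.
No directed path runs from Tax to Cost, so Cost keeps its natural value.
Supply = Price + 4  [with Price=6]  = 10
Cost = min(Demand, Supply)  [with Demand=5, Supply=10]  = 5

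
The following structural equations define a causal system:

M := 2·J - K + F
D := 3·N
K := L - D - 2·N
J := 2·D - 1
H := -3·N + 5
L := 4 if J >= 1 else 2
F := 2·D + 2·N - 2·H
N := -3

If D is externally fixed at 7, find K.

3

The intervention breaks the incoming arrows to D: D := 3·N no longer applies, and D = 7.
J = 2·D - 1  [with D=7]  = 13
L = 4 if J >= 1 else 2  [with J=13]  = 4
K = L - D - 2·N  [with L=4, D=7, N=-3]  = 3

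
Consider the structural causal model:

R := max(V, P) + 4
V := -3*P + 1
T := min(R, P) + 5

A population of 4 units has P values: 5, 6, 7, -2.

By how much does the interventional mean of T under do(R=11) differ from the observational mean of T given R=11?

1.5

Under do(R=11), R's equation is replaced by R=11 for every unit. Per-unit T: 10, 11, 12, 3. Mean = 9.
Conditioning on R=11 selects the 2 unit(s) with P ∈ {7, -2}. Their T values: 12, 3. Mean = 7.5.
Difference = 9 − 7.5 = 1.5.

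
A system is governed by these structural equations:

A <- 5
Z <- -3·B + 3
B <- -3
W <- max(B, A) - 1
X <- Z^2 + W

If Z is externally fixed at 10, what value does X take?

104

Intervening sets Z = 10 and removes its equation (Z <- -3·B + 3).
W = max(B, A) - 1  [with B=-3, A=5]  = 4
X = Z^2 + W  [with Z=10, W=4]  = 104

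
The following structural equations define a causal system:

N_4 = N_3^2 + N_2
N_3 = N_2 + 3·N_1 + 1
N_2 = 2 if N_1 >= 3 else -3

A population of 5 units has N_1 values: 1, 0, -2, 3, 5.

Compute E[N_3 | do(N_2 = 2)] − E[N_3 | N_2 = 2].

Under do(N_2=2), N_2's equation is replaced by N_2=2 for every unit. Per-unit N_3: 6, 3, -3, 12, 18. Mean = 7.2.
Conditioning on N_2=2 selects the 2 unit(s) with N_1 ∈ {3, 5}. Their N_3 values: 12, 18. Mean = 15.
Difference = 7.2 − 15 = -7.8.

-7.8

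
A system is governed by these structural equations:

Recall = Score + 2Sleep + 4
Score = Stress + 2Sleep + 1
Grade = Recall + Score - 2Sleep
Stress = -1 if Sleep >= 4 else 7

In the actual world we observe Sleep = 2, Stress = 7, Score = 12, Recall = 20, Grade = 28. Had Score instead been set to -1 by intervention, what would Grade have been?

2

do(Score=-1) replaces the equation Score = Stress + 2Sleep + 1 with the constant Score = -1.
Recall = Score + 2Sleep + 4  [with Score=-1, Sleep=2]  = 7
Grade = Recall + Score - 2Sleep  [with Recall=7, Score=-1, Sleep=2]  = 2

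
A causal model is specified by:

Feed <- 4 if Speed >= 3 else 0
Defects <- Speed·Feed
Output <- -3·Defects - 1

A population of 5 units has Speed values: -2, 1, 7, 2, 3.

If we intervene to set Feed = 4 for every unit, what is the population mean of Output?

-27.4

Under do(Feed=4), Feed's equation is replaced by Feed=4 for every unit. Per-unit Output: 23, -13, -85, -25, -37. Mean = -27.4.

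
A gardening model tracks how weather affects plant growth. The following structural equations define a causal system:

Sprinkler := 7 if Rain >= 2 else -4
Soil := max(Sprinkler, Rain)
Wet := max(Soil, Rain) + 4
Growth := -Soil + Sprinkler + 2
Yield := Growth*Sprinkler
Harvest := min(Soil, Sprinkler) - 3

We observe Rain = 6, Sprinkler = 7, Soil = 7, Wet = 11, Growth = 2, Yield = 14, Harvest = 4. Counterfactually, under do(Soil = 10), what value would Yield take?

The intervention breaks the incoming arrows to Soil: Soil := max(Sprinkler, Rain) no longer applies, and Soil = 10.
Sprinkler = 7 if Rain >= 2 else -4  [with Rain=6]  = 7
Growth = -Soil + Sprinkler + 2  [with Soil=10, Sprinkler=7]  = -1
Yield = Growth*Sprinkler  [with Growth=-1, Sprinkler=7]  = -7

-7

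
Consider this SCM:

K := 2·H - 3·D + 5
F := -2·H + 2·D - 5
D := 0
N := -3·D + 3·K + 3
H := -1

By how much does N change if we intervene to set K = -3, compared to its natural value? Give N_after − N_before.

Intervening sets K = -3 and removes its equation (K := 2·H - 3·D + 5).
N = -3·D + 3·K + 3  [with D=0, K=-3]  = -6
Without intervention: K = 2·H - 3·D + 5  [with H=-1, D=0]  = 3; N = -3·D + 3·K + 3  [with D=0, K=3]  = 12.
Change = -6 − 12 = -18.

-18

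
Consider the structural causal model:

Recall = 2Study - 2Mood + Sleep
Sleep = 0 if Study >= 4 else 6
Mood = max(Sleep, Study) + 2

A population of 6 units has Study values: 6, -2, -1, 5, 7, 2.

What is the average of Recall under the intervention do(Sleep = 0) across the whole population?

-5

Under do(Sleep=0), Sleep's equation is replaced by Sleep=0 for every unit. Per-unit Recall: -4, -8, -6, -4, -4, -4. Mean = -5.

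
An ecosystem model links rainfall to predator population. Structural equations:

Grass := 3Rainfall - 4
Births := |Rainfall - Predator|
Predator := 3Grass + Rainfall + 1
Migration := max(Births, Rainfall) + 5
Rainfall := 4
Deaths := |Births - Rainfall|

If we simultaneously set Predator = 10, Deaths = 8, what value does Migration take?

11

Setting Predator = 10, Deaths = 8 by intervention discards those variables' equations.
Births = |Rainfall - Predator|  [with Rainfall=4, Predator=10]  = 6
Migration = max(Births, Rainfall) + 5  [with Births=6, Rainfall=4]  = 11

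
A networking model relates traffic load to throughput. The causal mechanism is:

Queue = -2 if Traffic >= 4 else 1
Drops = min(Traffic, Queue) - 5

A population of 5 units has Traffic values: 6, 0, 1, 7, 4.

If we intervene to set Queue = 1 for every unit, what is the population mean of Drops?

Under do(Queue=1), Queue's equation is replaced by Queue=1 for every unit. Per-unit Drops: -4, -5, -4, -4, -4. Mean = -4.2.

-4.2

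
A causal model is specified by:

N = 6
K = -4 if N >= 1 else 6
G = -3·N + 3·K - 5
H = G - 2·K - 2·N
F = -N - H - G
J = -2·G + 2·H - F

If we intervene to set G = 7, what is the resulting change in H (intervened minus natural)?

42

The intervention breaks the incoming arrows to G: G = -3·N + 3·K - 5 no longer applies, and G = 7.
K = -4 if N >= 1 else 6  [with N=6]  = -4
H = G - 2·K - 2·N  [with G=7, K=-4, N=6]  = 3
Without intervention: K = -4 if N >= 1 else 6  [with N=6]  = -4; G = -3·N + 3·K - 5  [with N=6, K=-4]  = -35; H = G - 2·K - 2·N  [with G=-35, K=-4, N=6]  = -39.
Change = 3 − (-39) = 42.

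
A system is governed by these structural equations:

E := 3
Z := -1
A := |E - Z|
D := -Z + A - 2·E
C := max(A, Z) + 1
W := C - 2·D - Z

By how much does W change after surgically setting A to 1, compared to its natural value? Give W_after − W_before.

3

The intervention breaks the incoming arrows to A: A := |E - Z| no longer applies, and A = 1.
D = -Z + A - 2·E  [with Z=-1, A=1, E=3]  = -4
C = max(A, Z) + 1  [with A=1, Z=-1]  = 2
W = C - 2·D - Z  [with C=2, D=-4, Z=-1]  = 11
Without intervention: A = |E - Z|  [with E=3, Z=-1]  = 4; D = -Z + A - 2·E  [with Z=-1, A=4, E=3]  = -1; C = max(A, Z) + 1  [with A=4, Z=-1]  = 5; W = C - 2·D - Z  [with C=5, D=-1, Z=-1]  = 8.
Change = 11 − 8 = 3.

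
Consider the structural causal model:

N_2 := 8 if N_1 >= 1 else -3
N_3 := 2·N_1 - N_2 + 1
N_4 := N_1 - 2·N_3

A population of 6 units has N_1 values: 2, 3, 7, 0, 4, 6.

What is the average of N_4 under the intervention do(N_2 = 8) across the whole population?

3

Every unit gets N_2=8 under the intervention. N_4 values become 8, 5, -7, 14, 2, -4; E[N_4|do(N_2=8)] = 3.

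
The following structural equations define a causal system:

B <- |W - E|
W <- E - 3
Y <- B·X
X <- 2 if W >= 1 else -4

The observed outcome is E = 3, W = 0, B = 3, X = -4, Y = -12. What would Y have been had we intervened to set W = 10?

14

do(W=10) replaces the equation W <- E - 3 with the constant W = 10.
B = |W - E|  [with W=10, E=3]  = 7
X = 2 if W >= 1 else -4  [with W=10]  = 2
Y = B·X  [with B=7, X=2]  = 14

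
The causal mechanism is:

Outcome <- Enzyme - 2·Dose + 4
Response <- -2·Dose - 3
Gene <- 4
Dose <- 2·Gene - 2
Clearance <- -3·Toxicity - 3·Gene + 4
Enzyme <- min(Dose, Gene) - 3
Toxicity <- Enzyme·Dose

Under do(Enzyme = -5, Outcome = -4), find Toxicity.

Setting Enzyme = -5, Outcome = -4 by intervention discards those variables' equations.
Dose = 2·Gene - 2  [with Gene=4]  = 6
Toxicity = Enzyme·Dose  [with Enzyme=-5, Dose=6]  = -30

-30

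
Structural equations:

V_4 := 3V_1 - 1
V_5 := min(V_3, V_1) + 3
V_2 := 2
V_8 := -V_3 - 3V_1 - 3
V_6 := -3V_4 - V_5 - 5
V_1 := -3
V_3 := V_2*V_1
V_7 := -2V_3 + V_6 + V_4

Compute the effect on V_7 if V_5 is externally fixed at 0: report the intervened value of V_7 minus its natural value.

Under do(V_5=0), the mechanism V_5 := min(V_3, V_1) + 3 is discarded; V_5 is fixed at 0.
V_3 = V_2*V_1  [with V_2=2, V_1=-3]  = -6
V_4 = 3V_1 - 1  [with V_1=-3]  = -10
V_6 = -3V_4 - V_5 - 5  [with V_4=-10, V_5=0]  = 25
V_7 = -2V_3 + V_6 + V_4  [with V_3=-6, V_6=25, V_4=-10]  = 27
Without intervention: V_3 = V_2*V_1  [with V_2=2, V_1=-3]  = -6; V_4 = 3V_1 - 1  [with V_1=-3]  = -10; V_5 = min(V_3, V_1) + 3  [with V_3=-6, V_1=-3]  = -3; V_6 = -3V_4 - V_5 - 5  [with V_4=-10, V_5=-3]  = 28; V_7 = -2V_3 + V_6 + V_4  [with V_3=-6, V_6=28, V_4=-10]  = 30.
Change = 27 − 30 = -3.

-3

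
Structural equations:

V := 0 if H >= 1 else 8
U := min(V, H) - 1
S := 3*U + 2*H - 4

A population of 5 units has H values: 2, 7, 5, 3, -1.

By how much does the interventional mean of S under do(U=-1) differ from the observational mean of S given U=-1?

-2.1

do(U=-1) breaks U's dependence on H. With U=-1 fixed, S across the units is -3, 7, 3, -1, -9, mean -0.6.
E[S|U=-1] averages over only the 4 units with U=-1 (H = 2, 7, 5, 3): S = -3, 7, 3, -1, mean 1.5.
Difference = -0.6 − 1.5 = -2.1.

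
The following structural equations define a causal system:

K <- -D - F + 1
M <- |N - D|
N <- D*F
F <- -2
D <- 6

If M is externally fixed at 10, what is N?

Under do(M=10), the mechanism M <- |N - D| is discarded; M is fixed at 10.
Since N is not a descendant of the intervened variable, it is unaffected.
N = D*F  [with D=6, F=-2]  = -12

-12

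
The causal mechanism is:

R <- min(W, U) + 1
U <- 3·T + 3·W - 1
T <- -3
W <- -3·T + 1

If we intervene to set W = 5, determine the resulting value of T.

Under do(W=5), the mechanism W <- -3·T + 1 is discarded; W is fixed at 5.
T is not downstream of the intervention, so its value is determined by the original equations.

-3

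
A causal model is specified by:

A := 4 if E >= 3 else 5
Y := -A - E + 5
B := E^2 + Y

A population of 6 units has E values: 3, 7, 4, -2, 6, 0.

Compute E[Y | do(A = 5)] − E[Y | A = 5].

Every unit gets A=5 under the intervention. Y values become -3, -7, -4, 2, -6, 0; E[Y|do(A=5)] = -3.
Conditioning on A=5 selects the 2 unit(s) with E ∈ {-2, 0}. Their Y values: 2, 0. Mean = 1.
Difference = -3 − 1 = -4.

-4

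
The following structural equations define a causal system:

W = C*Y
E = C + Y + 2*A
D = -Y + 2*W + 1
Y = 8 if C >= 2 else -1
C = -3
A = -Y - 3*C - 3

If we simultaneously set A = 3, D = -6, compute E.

Setting A = 3, D = -6 by intervention discards those variables' equations.
Y = 8 if C >= 2 else -1  [with C=-3]  = -1
E = C + Y + 2*A  [with C=-3, Y=-1, A=3]  = 2

2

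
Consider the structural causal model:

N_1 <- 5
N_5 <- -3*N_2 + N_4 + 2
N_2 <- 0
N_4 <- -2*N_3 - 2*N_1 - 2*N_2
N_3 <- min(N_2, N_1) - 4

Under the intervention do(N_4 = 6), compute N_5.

8

Intervening sets N_4 = 6 and removes its equation (N_4 <- -2*N_3 - 2*N_1 - 2*N_2).
N_5 = -3*N_2 + N_4 + 2  [with N_2=0, N_4=6]  = 8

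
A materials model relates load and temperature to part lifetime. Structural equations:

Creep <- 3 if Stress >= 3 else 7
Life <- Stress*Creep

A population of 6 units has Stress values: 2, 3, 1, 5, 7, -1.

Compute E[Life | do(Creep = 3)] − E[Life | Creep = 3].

-6.5

do(Creep=3) breaks Creep's dependence on Stress. With Creep=3 fixed, Life across the units is 6, 9, 3, 15, 21, -3, mean 8.5.
Observing Creep=3 restricts to units where Creep's equation naturally yields 3: Stress ∈ {3, 5, 7}. In that subpopulation Life = 9, 15, 21, mean 15.
Difference = 8.5 − 15 = -6.5.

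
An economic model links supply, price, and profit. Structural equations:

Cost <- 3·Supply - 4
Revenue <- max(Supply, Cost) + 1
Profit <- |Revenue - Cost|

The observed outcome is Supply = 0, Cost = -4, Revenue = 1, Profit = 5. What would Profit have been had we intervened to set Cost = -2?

Under do(Cost=-2), the mechanism Cost <- 3·Supply - 4 is discarded; Cost is fixed at -2.
Revenue = max(Supply, Cost) + 1  [with Supply=0, Cost=-2]  = 1
Profit = |Revenue - Cost|  [with Revenue=1, Cost=-2]  = 3

3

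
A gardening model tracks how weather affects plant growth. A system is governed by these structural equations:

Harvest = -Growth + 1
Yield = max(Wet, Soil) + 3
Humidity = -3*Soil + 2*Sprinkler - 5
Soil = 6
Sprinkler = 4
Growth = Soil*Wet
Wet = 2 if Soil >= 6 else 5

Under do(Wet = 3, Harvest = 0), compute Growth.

The joint intervention fixes Wet = 3, Harvest = 0, removing each variable's own equation.
Growth = Soil*Wet  [with Soil=6, Wet=3]  = 18

18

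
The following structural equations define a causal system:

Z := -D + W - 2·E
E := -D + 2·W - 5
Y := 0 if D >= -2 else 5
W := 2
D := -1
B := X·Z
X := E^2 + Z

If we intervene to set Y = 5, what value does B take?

9

Intervening sets Y = 5 and removes its equation (Y := 0 if D >= -2 else 5).
Since B is not a descendant of the intervened variable, it is unaffected.
E = -D + 2·W - 5  [with D=-1, W=2]  = 0
Z = -D + W - 2·E  [with D=-1, W=2, E=0]  = 3
X = E^2 + Z  [with E=0, Z=3]  = 3
B = X·Z  [with X=3, Z=3]  = 9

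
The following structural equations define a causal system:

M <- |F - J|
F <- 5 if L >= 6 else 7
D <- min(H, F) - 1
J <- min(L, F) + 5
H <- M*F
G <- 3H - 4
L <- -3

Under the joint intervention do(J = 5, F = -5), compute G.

-154

The joint intervention fixes J = 5, F = -5, removing each variable's own equation.
M = |F - J|  [with F=-5, J=5]  = 10
H = M*F  [with M=10, F=-5]  = -50
G = 3H - 4  [with H=-50]  = -154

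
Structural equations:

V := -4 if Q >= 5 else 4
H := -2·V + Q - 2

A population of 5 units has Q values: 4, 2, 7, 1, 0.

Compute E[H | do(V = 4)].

Every unit gets V=4 under the intervention. H values become -6, -8, -3, -9, -10; E[H|do(V=4)] = -7.2.

-7.2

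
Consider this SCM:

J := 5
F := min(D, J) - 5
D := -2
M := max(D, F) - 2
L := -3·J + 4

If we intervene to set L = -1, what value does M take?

-4

The intervention breaks the incoming arrows to L: L := -3·J + 4 no longer applies, and L = -1.
Since M is not a descendant of the intervened variable, it is unaffected.
F = min(D, J) - 5  [with D=-2, J=5]  = -7
M = max(D, F) - 2  [with D=-2, F=-7]  = -4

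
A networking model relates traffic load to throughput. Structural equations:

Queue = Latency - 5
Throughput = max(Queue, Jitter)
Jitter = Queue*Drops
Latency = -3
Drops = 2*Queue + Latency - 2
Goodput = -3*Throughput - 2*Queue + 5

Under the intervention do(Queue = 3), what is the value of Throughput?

do(Queue=3) replaces the equation Queue = Latency - 5 with the constant Queue = 3.
Drops = 2*Queue + Latency - 2  [with Queue=3, Latency=-3]  = 1
Jitter = Queue*Drops  [with Queue=3, Drops=1]  = 3
Throughput = max(Queue, Jitter)  [with Queue=3, Jitter=3]  = 3

3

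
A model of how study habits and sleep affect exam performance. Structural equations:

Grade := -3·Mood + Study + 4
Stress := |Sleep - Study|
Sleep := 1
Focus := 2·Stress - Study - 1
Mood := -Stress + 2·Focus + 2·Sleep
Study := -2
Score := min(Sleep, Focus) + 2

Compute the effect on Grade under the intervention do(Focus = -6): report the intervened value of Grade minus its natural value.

The intervention breaks the incoming arrows to Focus: Focus := 2·Stress - Study - 1 no longer applies, and Focus = -6.
Stress = |Sleep - Study|  [with Sleep=1, Study=-2]  = 3
Mood = -Stress + 2·Focus + 2·Sleep  [with Stress=3, Focus=-6, Sleep=1]  = -13
Grade = -3·Mood + Study + 4  [with Mood=-13, Study=-2]  = 41
Without intervention: Stress = |Sleep - Study|  [with Sleep=1, Study=-2]  = 3; Focus = 2·Stress - Study - 1  [with Stress=3, Study=-2]  = 7; Mood = -Stress + 2·Focus + 2·Sleep  [with Stress=3, Focus=7, Sleep=1]  = 13; Grade = -3·Mood + Study + 4  [with Mood=13, Study=-2]  = -37.
Change = 41 − (-37) = 78.

78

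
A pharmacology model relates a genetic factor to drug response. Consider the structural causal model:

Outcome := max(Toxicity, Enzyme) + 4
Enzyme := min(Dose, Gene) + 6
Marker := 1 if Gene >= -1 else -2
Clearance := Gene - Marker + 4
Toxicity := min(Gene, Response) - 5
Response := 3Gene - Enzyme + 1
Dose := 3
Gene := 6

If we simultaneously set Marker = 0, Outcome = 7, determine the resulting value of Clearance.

10

Setting Marker = 0, Outcome = 7 by intervention discards those variables' equations.
Clearance = Gene - Marker + 4  [with Gene=6, Marker=0]  = 10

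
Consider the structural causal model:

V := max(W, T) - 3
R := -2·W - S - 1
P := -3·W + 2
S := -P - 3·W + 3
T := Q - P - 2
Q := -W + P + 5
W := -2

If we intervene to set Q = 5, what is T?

-5

The intervention breaks the incoming arrows to Q: Q := -W + P + 5 no longer applies, and Q = 5.
P = -3·W + 2  [with W=-2]  = 8
T = Q - P - 2  [with Q=5, P=8]  = -5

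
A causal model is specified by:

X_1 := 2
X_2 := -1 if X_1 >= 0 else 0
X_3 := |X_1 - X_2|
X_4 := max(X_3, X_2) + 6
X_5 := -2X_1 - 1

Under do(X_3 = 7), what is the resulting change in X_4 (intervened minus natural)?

The intervention breaks the incoming arrows to X_3: X_3 := |X_1 - X_2| no longer applies, and X_3 = 7.
X_2 = -1 if X_1 >= 0 else 0  [with X_1=2]  = -1
X_4 = max(X_3, X_2) + 6  [with X_3=7, X_2=-1]  = 13
Without intervention: X_2 = -1 if X_1 >= 0 else 0  [with X_1=2]  = -1; X_3 = |X_1 - X_2|  [with X_1=2, X_2=-1]  = 3; X_4 = max(X_3, X_2) + 6  [with X_3=3, X_2=-1]  = 9.
Change = 13 − 9 = 4.

4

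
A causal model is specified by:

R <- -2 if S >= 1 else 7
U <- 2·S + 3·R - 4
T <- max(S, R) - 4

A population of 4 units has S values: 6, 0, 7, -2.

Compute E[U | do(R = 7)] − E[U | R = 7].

do(R=7) breaks R's dependence on S. With R=7 fixed, U across the units is 29, 17, 31, 13, mean 22.5.
Observing R=7 restricts to units where R's equation naturally yields 7: S ∈ {0, -2}. In that subpopulation U = 17, 13, mean 15.
Difference = 22.5 − 15 = 7.5.

7.5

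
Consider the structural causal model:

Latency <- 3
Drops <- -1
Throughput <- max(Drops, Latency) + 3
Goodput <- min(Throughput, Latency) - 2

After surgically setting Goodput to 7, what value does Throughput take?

6

Under do(Goodput=7), the mechanism Goodput <- min(Throughput, Latency) - 2 is discarded; Goodput is fixed at 7.
Since Throughput is not a descendant of the intervened variable, it is unaffected.
Throughput = max(Drops, Latency) + 3  [with Drops=-1, Latency=3]  = 6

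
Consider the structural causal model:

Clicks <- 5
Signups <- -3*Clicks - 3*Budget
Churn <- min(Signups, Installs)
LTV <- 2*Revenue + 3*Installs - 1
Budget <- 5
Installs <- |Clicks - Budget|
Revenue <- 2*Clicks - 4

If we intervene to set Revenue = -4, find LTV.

-9

Intervening sets Revenue = -4 and removes its equation (Revenue <- 2*Clicks - 4).
Installs = |Clicks - Budget|  [with Clicks=5, Budget=5]  = 0
LTV = 2*Revenue + 3*Installs - 1  [with Revenue=-4, Installs=0]  = -9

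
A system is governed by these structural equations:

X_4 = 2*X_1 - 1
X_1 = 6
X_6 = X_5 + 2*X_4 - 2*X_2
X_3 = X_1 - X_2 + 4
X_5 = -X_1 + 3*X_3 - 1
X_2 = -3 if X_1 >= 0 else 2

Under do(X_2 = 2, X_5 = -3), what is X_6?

Setting X_2 = 2, X_5 = -3 by intervention discards those variables' equations.
X_4 = 2*X_1 - 1  [with X_1=6]  = 11
X_6 = X_5 + 2*X_4 - 2*X_2  [with X_5=-3, X_4=11, X_2=2]  = 15

15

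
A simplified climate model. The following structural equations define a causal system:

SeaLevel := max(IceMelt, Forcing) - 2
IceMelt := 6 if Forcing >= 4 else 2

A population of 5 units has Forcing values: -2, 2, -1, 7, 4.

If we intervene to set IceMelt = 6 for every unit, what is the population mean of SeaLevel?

Every unit gets IceMelt=6 under the intervention. SeaLevel values become 4, 4, 4, 5, 4; E[SeaLevel|do(IceMelt=6)] = 4.2.

4.2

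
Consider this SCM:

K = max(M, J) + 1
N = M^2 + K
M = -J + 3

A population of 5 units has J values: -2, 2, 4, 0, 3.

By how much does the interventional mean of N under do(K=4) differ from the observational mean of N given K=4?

2.7

Every unit gets K=4 under the intervention. N values become 29, 5, 5, 13, 4; E[N|do(K=4)] = 11.2.
Conditioning on K=4 selects the 2 unit(s) with J ∈ {0, 3}. Their N values: 13, 4. Mean = 8.5.
Difference = 11.2 − 8.5 = 2.7.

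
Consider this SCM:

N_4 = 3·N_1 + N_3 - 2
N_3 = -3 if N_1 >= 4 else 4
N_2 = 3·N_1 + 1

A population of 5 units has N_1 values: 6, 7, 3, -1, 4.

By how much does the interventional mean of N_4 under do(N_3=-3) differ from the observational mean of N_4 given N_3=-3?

-5.6

The intervention sets N_3=-3 in all 5 units regardless of N_1. Recomputing N_4 per unit gives 13, 16, 4, -8, 7; average 6.4.
Observing N_3=-3 restricts to units where N_3's equation naturally yields -3: N_1 ∈ {6, 7, 4}. In that subpopulation N_4 = 13, 16, 7, mean 12.
Difference = 6.4 − 12 = -5.6.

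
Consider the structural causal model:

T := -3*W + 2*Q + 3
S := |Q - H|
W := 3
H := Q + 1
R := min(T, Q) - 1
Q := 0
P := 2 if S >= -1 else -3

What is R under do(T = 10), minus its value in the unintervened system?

6

do(T=10) replaces the equation T := -3*W + 2*Q + 3 with the constant T = 10.
R = min(T, Q) - 1  [with T=10, Q=0]  = -1
Without intervention: T = -3*W + 2*Q + 3  [with W=3, Q=0]  = -6; R = min(T, Q) - 1  [with T=-6, Q=0]  = -7.
Change = -1 − (-7) = 6.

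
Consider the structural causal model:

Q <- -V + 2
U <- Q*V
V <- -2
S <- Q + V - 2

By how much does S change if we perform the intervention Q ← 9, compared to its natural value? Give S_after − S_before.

5

The intervention breaks the incoming arrows to Q: Q <- -V + 2 no longer applies, and Q = 9.
S = Q + V - 2  [with Q=9, V=-2]  = 5
Without intervention: Q = -V + 2  [with V=-2]  = 4; S = Q + V - 2  [with Q=4, V=-2]  = 0.
Change = 5 − 0 = 5.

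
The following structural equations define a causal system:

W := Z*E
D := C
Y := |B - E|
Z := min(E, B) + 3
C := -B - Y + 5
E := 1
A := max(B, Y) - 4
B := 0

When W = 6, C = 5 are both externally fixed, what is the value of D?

5

Under do(W = 6, C = 5), each intervened variable's structural equation is replaced by its fixed value.
D = C  [with C=5]  = 5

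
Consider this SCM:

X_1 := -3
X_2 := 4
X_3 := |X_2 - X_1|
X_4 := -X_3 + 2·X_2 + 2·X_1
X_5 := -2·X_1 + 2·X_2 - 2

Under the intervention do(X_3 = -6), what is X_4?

The intervention breaks the incoming arrows to X_3: X_3 := |X_2 - X_1| no longer applies, and X_3 = -6.
X_4 = -X_3 + 2·X_2 + 2·X_1  [with X_3=-6, X_2=4, X_1=-3]  = 8

8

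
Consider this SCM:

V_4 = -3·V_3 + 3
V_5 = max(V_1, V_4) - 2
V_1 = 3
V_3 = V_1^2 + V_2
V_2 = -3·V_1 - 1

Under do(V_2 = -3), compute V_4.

-15

Under do(V_2=-3), the mechanism V_2 = -3·V_1 - 1 is discarded; V_2 is fixed at -3.
V_3 = V_1^2 + V_2  [with V_1=3, V_2=-3]  = 6
V_4 = -3·V_3 + 3  [with V_3=6]  = -15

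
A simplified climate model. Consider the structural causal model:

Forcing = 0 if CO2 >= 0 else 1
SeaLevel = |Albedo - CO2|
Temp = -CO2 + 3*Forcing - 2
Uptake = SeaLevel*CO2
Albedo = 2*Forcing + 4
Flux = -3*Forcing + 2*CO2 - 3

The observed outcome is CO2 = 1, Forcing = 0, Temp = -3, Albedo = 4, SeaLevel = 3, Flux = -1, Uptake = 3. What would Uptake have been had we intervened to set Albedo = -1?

2

The intervention breaks the incoming arrows to Albedo: Albedo = 2*Forcing + 4 no longer applies, and Albedo = -1.
SeaLevel = |Albedo - CO2|  [with Albedo=-1, CO2=1]  = 2
Uptake = SeaLevel*CO2  [with SeaLevel=2, CO2=1]  = 2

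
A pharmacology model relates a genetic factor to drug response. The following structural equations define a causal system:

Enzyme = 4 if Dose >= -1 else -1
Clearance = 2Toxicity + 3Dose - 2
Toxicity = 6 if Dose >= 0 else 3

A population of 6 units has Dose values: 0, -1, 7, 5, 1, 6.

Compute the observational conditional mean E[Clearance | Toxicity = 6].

21.4

Observing Toxicity=6 restricts to units where Toxicity's equation naturally yields 6: Dose ∈ {0, 7, 5, 1, 6}. In that subpopulation Clearance = 10, 31, 25, 13, 28, mean 21.4.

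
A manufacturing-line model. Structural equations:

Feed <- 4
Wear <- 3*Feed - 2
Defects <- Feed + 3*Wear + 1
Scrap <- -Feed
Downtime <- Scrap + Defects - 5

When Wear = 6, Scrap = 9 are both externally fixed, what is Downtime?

27

Setting Wear = 6, Scrap = 9 by intervention discards those variables' equations.
Defects = Feed + 3*Wear + 1  [with Feed=4, Wear=6]  = 23
Downtime = Scrap + Defects - 5  [with Scrap=9, Defects=23]  = 27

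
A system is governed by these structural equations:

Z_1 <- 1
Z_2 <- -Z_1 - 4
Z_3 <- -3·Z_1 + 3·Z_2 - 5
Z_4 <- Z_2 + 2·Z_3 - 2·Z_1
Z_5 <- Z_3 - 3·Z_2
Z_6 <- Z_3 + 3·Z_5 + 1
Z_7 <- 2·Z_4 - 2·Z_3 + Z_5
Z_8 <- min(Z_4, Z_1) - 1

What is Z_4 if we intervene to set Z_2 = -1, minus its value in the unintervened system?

Under do(Z_2=-1), the mechanism Z_2 <- -Z_1 - 4 is discarded; Z_2 is fixed at -1.
Z_3 = -3·Z_1 + 3·Z_2 - 5  [with Z_1=1, Z_2=-1]  = -11
Z_4 = Z_2 + 2·Z_3 - 2·Z_1  [with Z_2=-1, Z_3=-11, Z_1=1]  = -25
Without intervention: Z_2 = -Z_1 - 4  [with Z_1=1]  = -5; Z_3 = -3·Z_1 + 3·Z_2 - 5  [with Z_1=1, Z_2=-5]  = -23; Z_4 = Z_2 + 2·Z_3 - 2·Z_1  [with Z_2=-5, Z_3=-23, Z_1=1]  = -53.
Change = -25 − (-53) = 28.

28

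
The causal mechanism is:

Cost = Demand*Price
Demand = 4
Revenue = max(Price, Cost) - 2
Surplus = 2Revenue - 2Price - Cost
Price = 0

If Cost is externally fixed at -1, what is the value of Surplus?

-3

do(Cost=-1) replaces the equation Cost = Demand*Price with the constant Cost = -1.
Revenue = max(Price, Cost) - 2  [with Price=0, Cost=-1]  = -2
Surplus = 2Revenue - 2Price - Cost  [with Revenue=-2, Price=0, Cost=-1]  = -3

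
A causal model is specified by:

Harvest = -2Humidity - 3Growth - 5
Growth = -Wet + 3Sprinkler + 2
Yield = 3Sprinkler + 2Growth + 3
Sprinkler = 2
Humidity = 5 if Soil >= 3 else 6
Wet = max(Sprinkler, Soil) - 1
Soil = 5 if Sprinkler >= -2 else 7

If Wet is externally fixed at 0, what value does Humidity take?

do(Wet=0) replaces the equation Wet = max(Sprinkler, Soil) - 1 with the constant Wet = 0.
Humidity is not downstream of the intervention, so its value is determined by the original equations.
Soil = 5 if Sprinkler >= -2 else 7  [with Sprinkler=2]  = 5
Humidity = 5 if Soil >= 3 else 6  [with Soil=5]  = 5

5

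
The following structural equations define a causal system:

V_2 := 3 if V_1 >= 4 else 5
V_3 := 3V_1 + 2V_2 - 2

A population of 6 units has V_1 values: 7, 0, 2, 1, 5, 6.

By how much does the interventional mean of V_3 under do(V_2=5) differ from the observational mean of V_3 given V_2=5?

Under do(V_2=5), V_2's equation is replaced by V_2=5 for every unit. Per-unit V_3: 29, 8, 14, 11, 23, 26. Mean = 18.5.
E[V_3|V_2=5] averages over only the 3 units with V_2=5 (V_1 = 0, 2, 1): V_3 = 8, 14, 11, mean 11.
Difference = 18.5 − 11 = 7.5.

7.5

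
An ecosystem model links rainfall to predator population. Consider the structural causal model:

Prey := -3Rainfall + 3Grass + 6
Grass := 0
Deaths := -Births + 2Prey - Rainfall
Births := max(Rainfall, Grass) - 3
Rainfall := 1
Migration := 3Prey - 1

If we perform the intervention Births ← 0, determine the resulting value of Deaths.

5

Intervening sets Births = 0 and removes its equation (Births := max(Rainfall, Grass) - 3).
Prey = -3Rainfall + 3Grass + 6  [with Rainfall=1, Grass=0]  = 3
Deaths = -Births + 2Prey - Rainfall  [with Births=0, Prey=3, Rainfall=1]  = 5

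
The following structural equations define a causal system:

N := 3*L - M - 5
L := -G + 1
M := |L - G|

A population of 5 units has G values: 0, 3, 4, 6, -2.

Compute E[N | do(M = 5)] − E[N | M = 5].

-5.1

The intervention sets M=5 in all 5 units regardless of G. Recomputing N per unit gives -7, -16, -19, -25, -1; average -13.6.
Conditioning on M=5 selects the 2 unit(s) with G ∈ {3, -2}. Their N values: -16, -1. Mean = -8.5.
Difference = -13.6 − (-8.5) = -5.1.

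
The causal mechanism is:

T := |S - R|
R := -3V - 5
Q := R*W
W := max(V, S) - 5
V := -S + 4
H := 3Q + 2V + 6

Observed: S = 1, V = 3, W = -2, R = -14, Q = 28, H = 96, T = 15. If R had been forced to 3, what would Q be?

Intervening sets R = 3 and removes its equation (R := -3V - 5).
V = -S + 4  [with S=1]  = 3
W = max(V, S) - 5  [with V=3, S=1]  = -2
Q = R*W  [with R=3, W=-2]  = -6

-6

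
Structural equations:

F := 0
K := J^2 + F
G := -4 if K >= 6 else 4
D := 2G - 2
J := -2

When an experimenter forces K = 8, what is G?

-4

The intervention breaks the incoming arrows to K: K := J^2 + F no longer applies, and K = 8.
G = -4 if K >= 6 else 4  [with K=8]  = -4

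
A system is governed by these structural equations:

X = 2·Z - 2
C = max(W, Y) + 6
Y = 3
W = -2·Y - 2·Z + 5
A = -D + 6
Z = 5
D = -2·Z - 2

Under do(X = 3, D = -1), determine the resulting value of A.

7

Under do(X = 3, D = -1), each intervened variable's structural equation is replaced by its fixed value.
A = -D + 6  [with D=-1]  = 7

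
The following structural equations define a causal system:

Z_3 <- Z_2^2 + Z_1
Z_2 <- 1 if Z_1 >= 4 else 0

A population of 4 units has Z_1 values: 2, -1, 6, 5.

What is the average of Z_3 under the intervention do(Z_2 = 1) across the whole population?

do(Z_2=1) breaks Z_2's dependence on Z_1. With Z_2=1 fixed, Z_3 across the units is 3, 0, 7, 6, mean 4.

4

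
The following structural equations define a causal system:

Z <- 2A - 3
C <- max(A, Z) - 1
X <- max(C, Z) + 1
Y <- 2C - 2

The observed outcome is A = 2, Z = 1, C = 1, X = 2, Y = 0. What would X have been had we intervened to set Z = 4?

Under do(Z=4), the mechanism Z <- 2A - 3 is discarded; Z is fixed at 4.
C = max(A, Z) - 1  [with A=2, Z=4]  = 3
X = max(C, Z) + 1  [with C=3, Z=4]  = 5

5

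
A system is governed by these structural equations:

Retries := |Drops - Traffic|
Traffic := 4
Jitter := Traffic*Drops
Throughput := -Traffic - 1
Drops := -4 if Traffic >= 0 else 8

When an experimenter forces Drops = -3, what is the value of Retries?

The intervention breaks the incoming arrows to Drops: Drops := -4 if Traffic >= 0 else 8 no longer applies, and Drops = -3.
Retries = |Drops - Traffic|  [with Drops=-3, Traffic=4]  = 7

7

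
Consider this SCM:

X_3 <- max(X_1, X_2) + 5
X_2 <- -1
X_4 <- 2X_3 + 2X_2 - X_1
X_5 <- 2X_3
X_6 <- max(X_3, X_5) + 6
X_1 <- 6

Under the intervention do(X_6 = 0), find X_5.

do(X_6=0) replaces the equation X_6 <- max(X_3, X_5) + 6 with the constant X_6 = 0.
Since X_5 is not a descendant of the intervened variable, it is unaffected.
X_3 = max(X_1, X_2) + 5  [with X_1=6, X_2=-1]  = 11
X_5 = 2X_3  [with X_3=11]  = 22

22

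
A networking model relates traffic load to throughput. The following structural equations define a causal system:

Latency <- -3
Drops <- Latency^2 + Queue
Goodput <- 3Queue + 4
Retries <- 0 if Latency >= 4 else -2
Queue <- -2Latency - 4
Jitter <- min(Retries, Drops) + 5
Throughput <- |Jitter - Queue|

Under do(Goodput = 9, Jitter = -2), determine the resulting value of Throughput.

Setting Goodput = 9, Jitter = -2 by intervention discards those variables' equations.
Queue = -2Latency - 4  [with Latency=-3]  = 2
Throughput = |Jitter - Queue|  [with Jitter=-2, Queue=2]  = 4

4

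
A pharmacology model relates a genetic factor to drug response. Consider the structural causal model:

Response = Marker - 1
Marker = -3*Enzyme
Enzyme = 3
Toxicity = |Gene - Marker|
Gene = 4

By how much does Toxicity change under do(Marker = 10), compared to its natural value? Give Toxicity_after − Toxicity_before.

do(Marker=10) replaces the equation Marker = -3*Enzyme with the constant Marker = 10.
Toxicity = |Gene - Marker|  [with Gene=4, Marker=10]  = 6
Without intervention: Marker = -3*Enzyme  [with Enzyme=3]  = -9; Toxicity = |Gene - Marker|  [with Gene=4, Marker=-9]  = 13.
Change = 6 − 13 = -7.

-7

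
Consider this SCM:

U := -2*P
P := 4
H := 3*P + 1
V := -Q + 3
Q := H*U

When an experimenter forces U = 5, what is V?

do(U=5) replaces the equation U := -2*P with the constant U = 5.
H = 3*P + 1  [with P=4]  = 13
Q = H*U  [with H=13, U=5]  = 65
V = -Q + 3  [with Q=65]  = -62

-62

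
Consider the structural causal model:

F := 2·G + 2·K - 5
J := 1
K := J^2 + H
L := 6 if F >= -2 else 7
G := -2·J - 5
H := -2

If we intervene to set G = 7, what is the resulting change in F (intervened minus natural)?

do(G=7) replaces the equation G := -2·J - 5 with the constant G = 7.
K = J^2 + H  [with J=1, H=-2]  = -1
F = 2·G + 2·K - 5  [with G=7, K=-1]  = 7
Without intervention: G = -2·J - 5  [with J=1]  = -7; K = J^2 + H  [with J=1, H=-2]  = -1; F = 2·G + 2·K - 5  [with G=-7, K=-1]  = -21.
Change = 7 − (-21) = 28.

28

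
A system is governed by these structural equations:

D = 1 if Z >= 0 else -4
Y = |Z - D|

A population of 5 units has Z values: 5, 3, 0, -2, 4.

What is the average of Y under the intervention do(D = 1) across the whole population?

do(D=1) breaks D's dependence on Z. With D=1 fixed, Y across the units is 4, 2, 1, 3, 3, mean 2.6.

2.6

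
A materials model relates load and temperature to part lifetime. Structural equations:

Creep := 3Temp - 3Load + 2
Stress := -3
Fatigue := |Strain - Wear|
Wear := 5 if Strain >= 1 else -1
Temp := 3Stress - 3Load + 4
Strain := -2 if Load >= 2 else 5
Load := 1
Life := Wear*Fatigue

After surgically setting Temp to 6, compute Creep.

Intervening sets Temp = 6 and removes its equation (Temp := 3Stress - 3Load + 4).
Creep = 3Temp - 3Load + 2  [with Temp=6, Load=1]  = 17

17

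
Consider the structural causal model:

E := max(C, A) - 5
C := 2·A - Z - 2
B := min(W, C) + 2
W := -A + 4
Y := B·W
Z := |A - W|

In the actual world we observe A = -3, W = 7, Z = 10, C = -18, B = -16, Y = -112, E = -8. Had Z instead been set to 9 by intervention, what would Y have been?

-105

The intervention breaks the incoming arrows to Z: Z := |A - W| no longer applies, and Z = 9.
W = -A + 4  [with A=-3]  = 7
C = 2·A - Z - 2  [with A=-3, Z=9]  = -17
B = min(W, C) + 2  [with W=7, C=-17]  = -15
Y = B·W  [with B=-15, W=7]  = -105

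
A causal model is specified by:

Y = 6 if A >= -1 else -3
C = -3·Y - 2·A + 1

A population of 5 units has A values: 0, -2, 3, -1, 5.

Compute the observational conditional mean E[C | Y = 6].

E[C|Y=6] averages over only the 4 units with Y=6 (A = 0, 3, -1, 5): C = -17, -23, -15, -27, mean -20.5.

-20.5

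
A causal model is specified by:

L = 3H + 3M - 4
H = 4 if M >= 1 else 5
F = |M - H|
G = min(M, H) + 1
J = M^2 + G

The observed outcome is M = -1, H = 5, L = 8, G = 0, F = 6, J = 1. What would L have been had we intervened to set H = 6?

The intervention breaks the incoming arrows to H: H = 4 if M >= 1 else 5 no longer applies, and H = 6.
L = 3H + 3M - 4  [with H=6, M=-1]  = 11

11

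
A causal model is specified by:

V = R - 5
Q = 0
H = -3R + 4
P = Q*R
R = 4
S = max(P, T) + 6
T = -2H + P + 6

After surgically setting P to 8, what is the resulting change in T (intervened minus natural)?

8

Under do(P=8), the mechanism P = Q*R is discarded; P is fixed at 8.
H = -3R + 4  [with R=4]  = -8
T = -2H + P + 6  [with H=-8, P=8]  = 30
Without intervention: P = Q*R  [with Q=0, R=4]  = 0; H = -3R + 4  [with R=4]  = -8; T = -2H + P + 6  [with H=-8, P=0]  = 22.
Change = 30 − 22 = 8.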